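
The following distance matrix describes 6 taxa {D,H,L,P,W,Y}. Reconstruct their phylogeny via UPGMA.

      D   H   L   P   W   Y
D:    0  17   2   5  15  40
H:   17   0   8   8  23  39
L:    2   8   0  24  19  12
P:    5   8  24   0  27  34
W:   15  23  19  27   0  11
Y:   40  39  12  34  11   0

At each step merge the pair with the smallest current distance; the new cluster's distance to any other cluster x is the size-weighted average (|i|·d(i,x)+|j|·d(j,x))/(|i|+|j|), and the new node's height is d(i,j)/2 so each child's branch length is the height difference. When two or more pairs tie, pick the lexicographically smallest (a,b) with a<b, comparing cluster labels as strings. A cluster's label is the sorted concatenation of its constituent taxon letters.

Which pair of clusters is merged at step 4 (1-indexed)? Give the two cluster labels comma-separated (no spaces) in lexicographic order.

step 1: merge (D,L) at d=2; branch lengths D→1, L→1; new cluster DL
  updated: d(DL,H)=25/2, d(DL,P)=29/2, d(DL,W)=17, d(DL,Y)=26
step 2: merge (H,P) at d=8; branch lengths H→4, P→4; new cluster HP
  updated: d(DL,HP)=27/2, d(HP,W)=25, d(HP,Y)=73/2
step 3: merge (W,Y) at d=11; branch lengths W→11/2, Y→11/2; new cluster WY
  updated: d(DL,WY)=43/2, d(HP,WY)=123/4
step 4: merge (DL,HP) at d=27/2; branch lengths DL→23/4, HP→11/4; new cluster DHLP
  updated: d(DHLP,WY)=209/8
step 5: merge (DHLP,WY) at d=209/8; branch lengths DHLP→101/16, WY→121/16; new cluster DHLPWY
final tree: (((D:1,L:1):23/4,(H:4,P:4):11/4):101/16,(W:11/2,Y:11/2):121/16)
total length: 347/8

DL,HP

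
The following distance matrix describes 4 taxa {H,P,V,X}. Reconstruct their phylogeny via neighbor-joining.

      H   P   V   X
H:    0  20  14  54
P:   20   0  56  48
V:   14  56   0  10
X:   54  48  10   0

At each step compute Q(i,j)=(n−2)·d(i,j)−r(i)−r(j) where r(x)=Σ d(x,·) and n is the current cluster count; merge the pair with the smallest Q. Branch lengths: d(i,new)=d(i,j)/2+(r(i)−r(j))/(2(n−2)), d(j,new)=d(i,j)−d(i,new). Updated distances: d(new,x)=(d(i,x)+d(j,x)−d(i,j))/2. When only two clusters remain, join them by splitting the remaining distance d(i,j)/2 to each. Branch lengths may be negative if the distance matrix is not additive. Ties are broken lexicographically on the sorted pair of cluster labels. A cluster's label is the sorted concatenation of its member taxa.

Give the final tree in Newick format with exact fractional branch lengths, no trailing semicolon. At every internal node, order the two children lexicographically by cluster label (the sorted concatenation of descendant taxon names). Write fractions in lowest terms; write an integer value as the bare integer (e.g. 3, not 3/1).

(((H:1,P:19):28,V:-3):13/2,X:13/2)

1. join H+P (d=20, Q=-172) ⇒ HP; edges |H|=1, |P|=19
  updated: d(HP,V)=25, d(HP,X)=41
2. join HP+V (d=25, Q=-76) ⇒ HPV; edges |HP|=28, |V|=-3
  updated: d(HPV,X)=13
3. join HPV+X (d=13) ⇒ HPVX; edges |HPV|=13/2, |X|=13/2
final tree: (((H:1,P:19):28,V:-3):13/2,X:13/2)
total length: 58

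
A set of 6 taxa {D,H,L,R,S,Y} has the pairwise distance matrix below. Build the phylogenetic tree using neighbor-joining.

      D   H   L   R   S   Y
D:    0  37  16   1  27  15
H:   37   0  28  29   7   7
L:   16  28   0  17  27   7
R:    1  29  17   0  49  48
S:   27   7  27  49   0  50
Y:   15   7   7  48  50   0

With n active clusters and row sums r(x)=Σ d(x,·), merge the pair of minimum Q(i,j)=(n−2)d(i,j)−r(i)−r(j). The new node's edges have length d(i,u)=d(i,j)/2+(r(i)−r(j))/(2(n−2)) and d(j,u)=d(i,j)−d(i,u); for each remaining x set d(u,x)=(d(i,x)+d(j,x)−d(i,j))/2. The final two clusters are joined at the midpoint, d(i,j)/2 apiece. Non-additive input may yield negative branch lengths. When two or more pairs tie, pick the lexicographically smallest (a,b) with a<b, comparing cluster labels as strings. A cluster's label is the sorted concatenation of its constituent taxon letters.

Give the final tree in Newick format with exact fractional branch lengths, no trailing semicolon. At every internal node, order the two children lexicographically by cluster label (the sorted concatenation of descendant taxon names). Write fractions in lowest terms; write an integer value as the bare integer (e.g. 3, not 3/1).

step 1: merge (H,S) at d=7, Q=-240; branch lengths H→-3, S→10; new cluster HS
  updated: d(D,HS)=57/2, d(HS,L)=24, d(HS,R)=71/2, d(HS,Y)=25
step 2: merge (D,R) at d=1, Q=-159; branch lengths D→-19/3, R→22/3; new cluster DR
  updated: d(DR,HS)=63/2, d(DR,L)=16, d(DR,Y)=31
step 3: merge (DR,HS) at d=63/2, Q=-96; branch lengths DR→61/4, HS→65/4; new cluster DHRS
  updated: d(DHRS,L)=17/4, d(DHRS,Y)=49/4
step 4: merge (DHRS,L) at d=17/4, Q=-47/2; branch lengths DHRS→19/4, L→-1/2; new cluster DHLRS
  updated: d(DHLRS,Y)=15/2
step 5: merge (DHLRS,Y) at d=15/2; branch lengths DHLRS→15/4, Y→15/4; new cluster DHLRSY
final tree: ((((D:-19/3,R:22/3):61/4,(H:-3,S:10):65/4):19/4,L:-1/2):15/4,Y:15/4)
total length: 205/4

((((D:-19/3,R:22/3):61/4,(H:-3,S:10):65/4):19/4,L:-1/2):15/4,Y:15/4)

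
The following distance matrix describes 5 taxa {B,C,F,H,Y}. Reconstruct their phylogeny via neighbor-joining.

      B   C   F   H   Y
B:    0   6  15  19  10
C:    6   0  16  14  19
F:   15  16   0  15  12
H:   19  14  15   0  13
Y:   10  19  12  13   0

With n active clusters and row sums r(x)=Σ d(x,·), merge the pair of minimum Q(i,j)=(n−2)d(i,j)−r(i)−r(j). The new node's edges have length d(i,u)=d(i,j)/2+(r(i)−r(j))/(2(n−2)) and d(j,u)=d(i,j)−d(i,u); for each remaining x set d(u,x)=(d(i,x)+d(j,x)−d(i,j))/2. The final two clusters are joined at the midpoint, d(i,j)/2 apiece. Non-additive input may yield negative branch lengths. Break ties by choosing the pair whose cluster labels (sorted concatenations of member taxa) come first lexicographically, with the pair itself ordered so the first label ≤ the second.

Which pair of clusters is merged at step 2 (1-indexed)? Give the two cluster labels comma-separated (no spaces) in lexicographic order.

step 1: merge (B,C) at d=6, Q=-87; branch lengths B→13/6, C→23/6; new cluster BC
  updated: d(BC,F)=25/2, d(BC,H)=27/2, d(BC,Y)=23/2
step 2: merge (BC,F) at d=25/2, Q=-52; branch lengths BC→23/4, F→27/4; new cluster BCF
  updated: d(BCF,H)=8, d(BCF,Y)=11/2
step 3: merge (BCF,H) at d=8, Q=-53/2; branch lengths BCF→1/4, H→31/4; new cluster BCFH
  updated: d(BCFH,Y)=21/4
step 4: merge (BCFH,Y) at d=21/4; branch lengths BCFH→21/8, Y→21/8; new cluster BCFHY
final tree: ((((B:13/6,C:23/6):23/4,F:27/4):1/4,H:31/4):21/8,Y:21/8)
total length: 127/4

BC,F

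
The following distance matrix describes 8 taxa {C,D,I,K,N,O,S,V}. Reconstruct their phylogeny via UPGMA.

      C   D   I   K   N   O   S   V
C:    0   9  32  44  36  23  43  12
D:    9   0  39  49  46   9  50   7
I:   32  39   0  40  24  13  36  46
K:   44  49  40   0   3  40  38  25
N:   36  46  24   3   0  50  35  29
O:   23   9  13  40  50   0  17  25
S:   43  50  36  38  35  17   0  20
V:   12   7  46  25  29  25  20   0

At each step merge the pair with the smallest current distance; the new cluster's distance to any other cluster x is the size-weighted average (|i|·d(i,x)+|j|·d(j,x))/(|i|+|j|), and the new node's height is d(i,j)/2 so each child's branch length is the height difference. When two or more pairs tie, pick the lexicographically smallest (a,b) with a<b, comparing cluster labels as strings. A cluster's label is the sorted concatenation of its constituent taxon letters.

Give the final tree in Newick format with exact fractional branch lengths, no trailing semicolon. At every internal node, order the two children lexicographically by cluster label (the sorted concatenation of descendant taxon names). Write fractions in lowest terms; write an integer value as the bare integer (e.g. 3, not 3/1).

1. join K+N (d=3) ⇒ KN; edges |K|=3/2, |N|=3/2
  updated: d(C,KN)=40, d(D,KN)=95/2, d(I,KN)=32, d(KN,O)=45, d(KN,S)=73/2, d(KN,V)=27
2. join D+V (d=7) ⇒ DV; edges |D|=7/2, |V|=7/2
  updated: d(C,DV)=21/2, d(DV,I)=85/2, d(DV,KN)=149/4, d(DV,O)=17, d(DV,S)=35
3. join C+DV (d=21/2) ⇒ CDV; edges |C|=21/4, |DV|=7/4
  updated: d(CDV,I)=39, d(CDV,KN)=229/6, d(CDV,O)=19, d(CDV,S)=113/3
4. join I+O (d=13) ⇒ IO; edges |I|=13/2, |O|=13/2
  updated: d(CDV,IO)=29, d(IO,KN)=77/2, d(IO,S)=53/2
5. join IO+S (d=53/2) ⇒ IOS; edges |IO|=27/4, |S|=53/4
  updated: d(CDV,IOS)=287/9, d(IOS,KN)=227/6
6. join CDV+IOS (d=287/9) ⇒ CDIOSV; edges |CDV|=385/36, |IOS|=97/36
  updated: d(CDIOSV,KN)=38
7. join CDIOSV+KN (d=38) ⇒ CDIKNOSV; edges |CDIOSV|=55/18, |KN|=35/2
final tree: (((C:21/4,(D:7/2,V:7/2):7/4):385/36,((I:13/2,O:13/2):27/4,S:53/4):97/36):55/18,(K:3/2,N:3/2):35/2)
total length: 1511/18

(((C:21/4,(D:7/2,V:7/2):7/4):385/36,((I:13/2,O:13/2):27/4,S:53/4):97/36):55/18,(K:3/2,N:3/2):35/2)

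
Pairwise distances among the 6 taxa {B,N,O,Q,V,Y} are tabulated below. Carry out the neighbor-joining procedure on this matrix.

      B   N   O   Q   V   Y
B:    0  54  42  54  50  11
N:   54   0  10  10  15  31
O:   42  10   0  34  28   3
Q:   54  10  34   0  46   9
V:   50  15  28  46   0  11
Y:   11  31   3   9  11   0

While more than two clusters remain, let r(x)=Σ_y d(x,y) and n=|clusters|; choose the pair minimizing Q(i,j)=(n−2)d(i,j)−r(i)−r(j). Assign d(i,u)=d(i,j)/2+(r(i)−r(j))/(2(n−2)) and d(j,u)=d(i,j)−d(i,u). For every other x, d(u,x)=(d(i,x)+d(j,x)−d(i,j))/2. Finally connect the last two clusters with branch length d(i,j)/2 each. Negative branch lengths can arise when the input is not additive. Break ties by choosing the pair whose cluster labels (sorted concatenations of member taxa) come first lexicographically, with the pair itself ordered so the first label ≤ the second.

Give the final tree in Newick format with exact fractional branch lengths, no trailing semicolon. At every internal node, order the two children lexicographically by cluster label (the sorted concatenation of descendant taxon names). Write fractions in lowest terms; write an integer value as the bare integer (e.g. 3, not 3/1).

((((B:145/6,Y:-79/6):10,V:15):13/4,(N:7/8,Q:73/8):41/4):27/8,O:27/8)

step 1: merge (N,Q) at d=10, Q=-233; branch lengths N→7/8, Q→73/8; new cluster NQ
  updated: d(B,NQ)=49, d(NQ,O)=17, d(NQ,V)=51/2, d(NQ,Y)=15
step 2: merge (B,Y) at d=11, Q=-159; branch lengths B→145/6, Y→-79/6; new cluster BY
  updated: d(BY,NQ)=53/2, d(BY,O)=17, d(BY,V)=25
step 3: merge (BY,V) at d=25, Q=-97; branch lengths BY→10, V→15; new cluster BVY
  updated: d(BVY,NQ)=27/2, d(BVY,O)=10
step 4: merge (BVY,NQ) at d=27/2, Q=-81/2; branch lengths BVY→13/4, NQ→41/4; new cluster BNQVY
  updated: d(BNQVY,O)=27/4
step 5: merge (BNQVY,O) at d=27/4; branch lengths BNQVY→27/8, O→27/8; new cluster BNOQVY
final tree: ((((B:145/6,Y:-79/6):10,V:15):13/4,(N:7/8,Q:73/8):41/4):27/8,O:27/8)
total length: 265/4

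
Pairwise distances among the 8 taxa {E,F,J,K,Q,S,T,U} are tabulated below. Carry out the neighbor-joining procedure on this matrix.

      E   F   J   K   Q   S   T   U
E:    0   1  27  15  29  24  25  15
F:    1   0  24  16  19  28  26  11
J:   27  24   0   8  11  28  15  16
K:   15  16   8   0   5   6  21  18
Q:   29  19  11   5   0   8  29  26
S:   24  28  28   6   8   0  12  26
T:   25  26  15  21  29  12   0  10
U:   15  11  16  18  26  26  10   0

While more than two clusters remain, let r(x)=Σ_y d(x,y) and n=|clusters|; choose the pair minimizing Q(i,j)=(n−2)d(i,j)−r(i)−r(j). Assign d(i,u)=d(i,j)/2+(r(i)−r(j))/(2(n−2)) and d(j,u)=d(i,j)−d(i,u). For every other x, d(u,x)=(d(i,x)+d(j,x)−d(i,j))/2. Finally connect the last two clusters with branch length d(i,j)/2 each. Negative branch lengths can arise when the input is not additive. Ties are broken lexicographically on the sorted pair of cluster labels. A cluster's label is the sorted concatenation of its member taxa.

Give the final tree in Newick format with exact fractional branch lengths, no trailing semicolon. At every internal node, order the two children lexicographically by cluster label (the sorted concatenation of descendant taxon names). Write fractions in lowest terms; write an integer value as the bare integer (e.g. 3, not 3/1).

iteration 1: select E,F (d=1, Q=-255); attach at lengths (17/12, -5/12); label the merged cluster EF
  updated: d(EF,J)=25, d(EF,K)=15, d(EF,Q)=47/2, d(EF,S)=51/2, d(EF,T)=25, d(EF,U)=25/2
iteration 2: select EF,U (d=25/2, Q=-345/2); attach at lengths (161/20, 89/20); label the merged cluster EFU
  updated: d(EFU,J)=57/4, d(EFU,K)=41/4, d(EFU,Q)=37/2, d(EFU,S)=39/2, d(EFU,T)=45/4
iteration 3: select EFU,T (d=45/4, Q=-117); attach at lengths (61/16, 119/16); label the merged cluster EFTU
  updated: d(EFTU,J)=9, d(EFTU,K)=10, d(EFTU,Q)=145/8, d(EFTU,S)=81/8
iteration 4: select EFTU,J (d=9, Q=-305/4); attach at lengths (73/24, 143/24); label the merged cluster EFJTU
  updated: d(EFJTU,K)=9/2, d(EFJTU,Q)=161/16, d(EFJTU,S)=233/16
iteration 5: select EFJTU,K (d=9/2, Q=-285/8); attach at lengths (181/32, -37/32); label the merged cluster EFJKTU
  updated: d(EFJKTU,Q)=169/32, d(EFJKTU,S)=257/32
iteration 6: select EFJKTU,Q (d=169/32, Q=-341/16); attach at lengths (85/32, 21/8); label the merged cluster EFJKQTU
  updated: d(EFJKQTU,S)=43/8
iteration 7: select EFJKQTU,S (d=43/8); attach at lengths (43/16, 43/16); label the merged cluster EFJKQSTU
final tree: (((((((E:17/12,F:-5/12):161/20,U:89/20):61/16,T:119/16):73/24,J:143/24):181/32,K:-37/32):85/32,Q:21/8):43/16,S:43/16)
total length: 1565/32

(((((((E:17/12,F:-5/12):161/20,U:89/20):61/16,T:119/16):73/24,J:143/24):181/32,K:-37/32):85/32,Q:21/8):43/16,S:43/16)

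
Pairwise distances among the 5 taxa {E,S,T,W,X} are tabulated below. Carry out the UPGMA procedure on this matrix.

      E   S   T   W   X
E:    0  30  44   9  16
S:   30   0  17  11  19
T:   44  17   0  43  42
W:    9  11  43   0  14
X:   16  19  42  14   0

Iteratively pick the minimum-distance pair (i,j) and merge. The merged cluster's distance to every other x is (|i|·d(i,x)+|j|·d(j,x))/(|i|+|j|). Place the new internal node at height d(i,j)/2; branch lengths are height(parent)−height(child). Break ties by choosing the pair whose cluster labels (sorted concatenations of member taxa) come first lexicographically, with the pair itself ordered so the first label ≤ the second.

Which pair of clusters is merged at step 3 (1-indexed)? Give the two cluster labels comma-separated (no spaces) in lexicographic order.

1. join E+W (d=9) ⇒ EW; edges |E|=9/2, |W|=9/2
  updated: d(EW,S)=41/2, d(EW,T)=87/2, d(EW,X)=15
2. join EW+X (d=15) ⇒ EWX; edges |EW|=3, |X|=15/2
  updated: d(EWX,S)=20, d(EWX,T)=43
3. join S+T (d=17) ⇒ ST; edges |S|=17/2, |T|=17/2
  updated: d(EWX,ST)=63/2
4. join EWX+ST (d=63/2) ⇒ ESTWX; edges |EWX|=33/4, |ST|=29/4
final tree: (((E:9/2,W:9/2):3,X:15/2):33/4,(S:17/2,T:17/2):29/4)
total length: 52

S,T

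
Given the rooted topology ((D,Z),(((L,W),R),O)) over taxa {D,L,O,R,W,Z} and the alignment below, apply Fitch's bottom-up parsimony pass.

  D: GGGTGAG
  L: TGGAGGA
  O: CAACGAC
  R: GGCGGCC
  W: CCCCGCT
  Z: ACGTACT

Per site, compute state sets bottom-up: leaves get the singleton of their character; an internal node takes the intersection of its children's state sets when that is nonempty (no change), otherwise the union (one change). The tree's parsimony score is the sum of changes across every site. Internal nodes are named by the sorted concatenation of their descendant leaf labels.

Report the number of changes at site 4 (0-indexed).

site 0, node DZ: D={G} ∪ Z={A} → {A,G} (+1)
site 0, node LW: L={T} ∪ W={C} → {C,T} (+1)
site 0, node LRW: LW={C,T} ∪ R={G} → {C,G,T} (+1)
site 0, node LORW: LRW={C,G,T} ∩ O={C} → {C} (+0)
site 0, node DLORWZ: DZ={A,G} ∪ LORW={C} → {A,C,G} (+1)
site 1, node DZ: D={G} ∪ Z={C} → {C,G} (+1)
site 1, node LW: L={G} ∪ W={C} → {C,G} (+1)
site 1, node LRW: LW={C,G} ∩ R={G} → {G} (+0)
site 1, node LORW: LRW={G} ∪ O={A} → {A,G} (+1)
site 1, node DLORWZ: DZ={C,G} ∩ LORW={A,G} → {G} (+0)
site 2, node DZ: D={G} ∩ Z={G} → {G} (+0)
site 2, node LW: L={G} ∪ W={C} → {C,G} (+1)
site 2, node LRW: LW={C,G} ∩ R={C} → {C} (+0)
site 2, node LORW: LRW={C} ∪ O={A} → {A,C} (+1)
site 2, node DLORWZ: DZ={G} ∪ LORW={A,C} → {A,C,G} (+1)
site 3, node DZ: D={T} ∩ Z={T} → {T} (+0)
site 3, node LW: L={A} ∪ W={C} → {A,C} (+1)
site 3, node LRW: LW={A,C} ∪ R={G} → {A,C,G} (+1)
site 3, node LORW: LRW={A,C,G} ∩ O={C} → {C} (+0)
site 3, node DLORWZ: DZ={T} ∪ LORW={C} → {C,T} (+1)
site 4, node DZ: D={G} ∪ Z={A} → {A,G} (+1)
site 4, node LW: L={G} ∩ W={G} → {G} (+0)
site 4, node LRW: LW={G} ∩ R={G} → {G} (+0)
site 4, node LORW: LRW={G} ∩ O={G} → {G} (+0)
site 4, node DLORWZ: DZ={A,G} ∩ LORW={G} → {G} (+0)
site 5, node DZ: D={A} ∪ Z={C} → {A,C} (+1)
site 5, node LW: L={G} ∪ W={C} → {C,G} (+1)
site 5, node LRW: LW={C,G} ∩ R={C} → {C} (+0)
site 5, node LORW: LRW={C} ∪ O={A} → {A,C} (+1)
site 5, node DLORWZ: DZ={A,C} ∩ LORW={A,C} → {A,C} (+0)
site 6, node DZ: D={G} ∪ Z={T} → {G,T} (+1)
site 6, node LW: L={A} ∪ W={T} → {A,T} (+1)
site 6, node LRW: LW={A,T} ∪ R={C} → {A,C,T} (+1)
site 6, node LORW: LRW={A,C,T} ∩ O={C} → {C} (+0)
site 6, node DLORWZ: DZ={G,T} ∪ LORW={C} → {C,G,T} (+1)
per-site changes: [4, 3, 3, 3, 1, 3, 4]; total = 21

1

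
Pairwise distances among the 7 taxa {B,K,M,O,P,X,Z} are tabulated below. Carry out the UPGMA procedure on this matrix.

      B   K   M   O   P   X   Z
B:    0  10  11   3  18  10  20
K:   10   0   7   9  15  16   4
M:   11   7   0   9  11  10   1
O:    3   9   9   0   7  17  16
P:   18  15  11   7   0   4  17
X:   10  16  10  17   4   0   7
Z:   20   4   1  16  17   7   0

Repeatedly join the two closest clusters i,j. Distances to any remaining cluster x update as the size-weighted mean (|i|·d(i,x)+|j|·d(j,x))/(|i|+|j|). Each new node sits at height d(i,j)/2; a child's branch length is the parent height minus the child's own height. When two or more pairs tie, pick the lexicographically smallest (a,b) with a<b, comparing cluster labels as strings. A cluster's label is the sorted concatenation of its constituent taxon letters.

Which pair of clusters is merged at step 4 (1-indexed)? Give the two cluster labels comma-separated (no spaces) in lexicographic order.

K,MZ

1. join M+Z (d=1) ⇒ MZ; edges |M|=1/2, |Z|=1/2
  updated: d(B,MZ)=31/2, d(K,MZ)=11/2, d(MZ,O)=25/2, d(MZ,P)=14, d(MZ,X)=17/2
2. join B+O (d=3) ⇒ BO; edges |B|=3/2, |O|=3/2
  updated: d(BO,K)=19/2, d(BO,MZ)=14, d(BO,P)=25/2, d(BO,X)=27/2
3. join P+X (d=4) ⇒ PX; edges |P|=2, |X|=2
  updated: d(BO,PX)=13, d(K,PX)=31/2, d(MZ,PX)=45/4
4. join K+MZ (d=11/2) ⇒ KMZ; edges |K|=11/4, |MZ|=9/4
  updated: d(BO,KMZ)=25/2, d(KMZ,PX)=38/3
5. join BO+KMZ (d=25/2) ⇒ BKMOZ; edges |BO|=19/4, |KMZ|=7/2
  updated: d(BKMOZ,PX)=64/5
6. join BKMOZ+PX (d=64/5) ⇒ BKMOPXZ; edges |BKMOZ|=3/20, |PX|=22/5
final tree: (((B:3/2,O:3/2):19/4,(K:11/4,(M:1/2,Z:1/2):9/4):7/2):3/20,(P:2,X:2):22/5)
total length: 129/5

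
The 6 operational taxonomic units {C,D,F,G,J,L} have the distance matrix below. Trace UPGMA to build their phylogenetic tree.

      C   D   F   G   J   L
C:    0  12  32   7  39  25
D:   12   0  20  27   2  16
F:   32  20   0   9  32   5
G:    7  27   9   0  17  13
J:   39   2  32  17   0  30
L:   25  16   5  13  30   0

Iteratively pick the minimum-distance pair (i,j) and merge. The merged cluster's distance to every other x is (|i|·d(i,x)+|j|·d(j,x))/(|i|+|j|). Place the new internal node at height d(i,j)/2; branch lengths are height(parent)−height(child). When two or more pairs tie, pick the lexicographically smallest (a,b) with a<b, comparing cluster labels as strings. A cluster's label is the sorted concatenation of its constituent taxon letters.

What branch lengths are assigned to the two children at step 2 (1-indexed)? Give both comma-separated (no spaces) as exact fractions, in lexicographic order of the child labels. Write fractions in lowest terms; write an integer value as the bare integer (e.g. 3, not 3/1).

5/2,5/2

iteration 1: select D,J (d=2); attach at lengths (1, 1); label the merged cluster DJ
  updated: d(C,DJ)=51/2, d(DJ,F)=26, d(DJ,G)=22, d(DJ,L)=23
iteration 2: select F,L (d=5); attach at lengths (5/2, 5/2); label the merged cluster FL
  updated: d(C,FL)=57/2, d(DJ,FL)=49/2, d(FL,G)=11
iteration 3: select C,G (d=7); attach at lengths (7/2, 7/2); label the merged cluster CG
  updated: d(CG,DJ)=95/4, d(CG,FL)=79/4
iteration 4: select CG,FL (d=79/4); attach at lengths (51/8, 59/8); label the merged cluster CFGL
  updated: d(CFGL,DJ)=193/8
iteration 5: select CFGL,DJ (d=193/8); attach at lengths (35/16, 177/16); label the merged cluster CDFGJL
final tree: (((C:7/2,G:7/2):51/8,(F:5/2,L:5/2):59/8):35/16,(D:1,J:1):177/16)
total length: 41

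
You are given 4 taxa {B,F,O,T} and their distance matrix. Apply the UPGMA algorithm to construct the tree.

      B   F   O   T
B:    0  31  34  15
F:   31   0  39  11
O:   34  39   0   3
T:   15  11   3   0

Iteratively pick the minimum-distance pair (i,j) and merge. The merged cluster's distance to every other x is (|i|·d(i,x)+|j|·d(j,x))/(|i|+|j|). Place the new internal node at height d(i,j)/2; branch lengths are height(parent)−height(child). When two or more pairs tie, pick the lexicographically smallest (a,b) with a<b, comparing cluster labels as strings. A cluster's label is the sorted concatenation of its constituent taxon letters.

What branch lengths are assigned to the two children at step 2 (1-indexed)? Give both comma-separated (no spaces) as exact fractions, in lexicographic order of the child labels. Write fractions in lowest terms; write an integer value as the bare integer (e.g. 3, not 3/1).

iteration 1: select O,T (d=3); attach at lengths (3/2, 3/2); label the merged cluster OT
  updated: d(B,OT)=49/2, d(F,OT)=25
iteration 2: select B,OT (d=49/2); attach at lengths (49/4, 43/4); label the merged cluster BOT
  updated: d(BOT,F)=27
iteration 3: select BOT,F (d=27); attach at lengths (5/4, 27/2); label the merged cluster BFOT
final tree: ((B:49/4,(O:3/2,T:3/2):43/4):5/4,F:27/2)
total length: 163/4

49/4,43/4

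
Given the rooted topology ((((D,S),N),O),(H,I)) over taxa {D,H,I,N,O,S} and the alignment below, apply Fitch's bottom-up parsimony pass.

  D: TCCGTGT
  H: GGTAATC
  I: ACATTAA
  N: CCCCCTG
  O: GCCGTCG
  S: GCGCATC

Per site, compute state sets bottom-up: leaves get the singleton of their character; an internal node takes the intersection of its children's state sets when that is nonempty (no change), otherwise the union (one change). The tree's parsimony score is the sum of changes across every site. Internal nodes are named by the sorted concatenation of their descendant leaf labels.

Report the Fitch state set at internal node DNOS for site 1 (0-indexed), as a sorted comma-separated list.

C

site 0, node DS: D={T} ∪ S={G} → {G,T} (+1)
site 0, node DNS: DS={G,T} ∪ N={C} → {C,G,T} (+1)
site 0, node DNOS: DNS={C,G,T} ∩ O={G} → {G} (+0)
site 0, node HI: H={G} ∪ I={A} → {A,G} (+1)
site 0, node DHINOS: DNOS={G} ∩ HI={A,G} → {G} (+0)
site 1, node DS: D={C} ∩ S={C} → {C} (+0)
site 1, node DNS: DS={C} ∩ N={C} → {C} (+0)
site 1, node DNOS: DNS={C} ∩ O={C} → {C} (+0)
site 1, node HI: H={G} ∪ I={C} → {C,G} (+1)
site 1, node DHINOS: DNOS={C} ∩ HI={C,G} → {C} (+0)
site 2, node DS: D={C} ∪ S={G} → {C,G} (+1)
site 2, node DNS: DS={C,G} ∩ N={C} → {C} (+0)
site 2, node DNOS: DNS={C} ∩ O={C} → {C} (+0)
site 2, node HI: H={T} ∪ I={A} → {A,T} (+1)
site 2, node DHINOS: DNOS={C} ∪ HI={A,T} → {A,C,T} (+1)
site 3, node DS: D={G} ∪ S={C} → {C,G} (+1)
site 3, node DNS: DS={C,G} ∩ N={C} → {C} (+0)
site 3, node DNOS: DNS={C} ∪ O={G} → {C,G} (+1)
site 3, node HI: H={A} ∪ I={T} → {A,T} (+1)
site 3, node DHINOS: DNOS={C,G} ∪ HI={A,T} → {A,C,G,T} (+1)
site 4, node DS: D={T} ∪ S={A} → {A,T} (+1)
site 4, node DNS: DS={A,T} ∪ N={C} → {A,C,T} (+1)
site 4, node DNOS: DNS={A,C,T} ∩ O={T} → {T} (+0)
site 4, node HI: H={A} ∪ I={T} → {A,T} (+1)
site 4, node DHINOS: DNOS={T} ∩ HI={A,T} → {T} (+0)
site 5, node DS: D={G} ∪ S={T} → {G,T} (+1)
site 5, node DNS: DS={G,T} ∩ N={T} → {T} (+0)
site 5, node DNOS: DNS={T} ∪ O={C} → {C,T} (+1)
site 5, node HI: H={T} ∪ I={A} → {A,T} (+1)
site 5, node DHINOS: DNOS={C,T} ∩ HI={A,T} → {T} (+0)
site 6, node DS: D={T} ∪ S={C} → {C,T} (+1)
site 6, node DNS: DS={C,T} ∪ N={G} → {C,G,T} (+1)
site 6, node DNOS: DNS={C,G,T} ∩ O={G} → {G} (+0)
site 6, node HI: H={C} ∪ I={A} → {A,C} (+1)
site 6, node DHINOS: DNOS={G} ∪ HI={A,C} → {A,C,G} (+1)
per-site changes: [3, 1, 3, 4, 3, 3, 4]; total = 21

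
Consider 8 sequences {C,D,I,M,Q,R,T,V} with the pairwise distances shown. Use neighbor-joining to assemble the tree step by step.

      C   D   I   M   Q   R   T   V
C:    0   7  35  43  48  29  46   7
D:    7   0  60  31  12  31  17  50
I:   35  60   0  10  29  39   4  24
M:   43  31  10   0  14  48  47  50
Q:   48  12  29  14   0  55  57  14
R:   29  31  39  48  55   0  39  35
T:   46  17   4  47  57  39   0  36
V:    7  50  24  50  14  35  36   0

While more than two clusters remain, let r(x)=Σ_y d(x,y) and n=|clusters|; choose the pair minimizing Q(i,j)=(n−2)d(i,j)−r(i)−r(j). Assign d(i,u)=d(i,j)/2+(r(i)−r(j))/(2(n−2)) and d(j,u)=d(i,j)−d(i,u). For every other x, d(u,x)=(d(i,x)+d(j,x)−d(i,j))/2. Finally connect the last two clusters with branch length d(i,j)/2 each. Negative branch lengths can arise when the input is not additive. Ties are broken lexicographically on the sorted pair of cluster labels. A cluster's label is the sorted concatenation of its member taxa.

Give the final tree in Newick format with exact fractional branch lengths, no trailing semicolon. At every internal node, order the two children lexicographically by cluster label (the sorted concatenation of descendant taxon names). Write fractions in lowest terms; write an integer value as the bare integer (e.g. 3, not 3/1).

1. join I+T (d=4, Q=-423) ⇒ IT; edges |I|=-7/4, |T|=23/4
  updated: d(C,IT)=77/2, d(D,IT)=73/2, d(IT,M)=53/2, d(IT,Q)=41, d(IT,R)=37, d(IT,V)=28
2. join M+Q (d=14, Q=-653/2) ⇒ MQ; edges |M|=197/20, |Q|=83/20
  updated: d(C,MQ)=77/2, d(D,MQ)=29/2, d(IT,MQ)=107/4, d(MQ,R)=89/2, d(MQ,V)=25
3. join C+V (d=7, Q=-237) ⇒ CV; edges |C|=3/8, |V|=53/8
  updated: d(CV,D)=25, d(CV,IT)=119/4, d(CV,MQ)=113/4, d(CV,R)=57/2
4. join D+MQ (d=29/2, Q=-355/2) ⇒ DMQ; edges |D|=73/12, |MQ|=101/12
  updated: d(CV,DMQ)=155/8, d(DMQ,IT)=195/8, d(DMQ,R)=61/2
5. join CV+R (d=57/2, Q=-933/8) ⇒ CRV; edges |CV|=309/32, |R|=603/32
  updated: d(CRV,DMQ)=171/16, d(CRV,IT)=153/8
6. join CRV+DMQ (d=171/16, Q=-867/16) ⇒ CDMQRV; edges |CRV|=87/32, |DMQ|=255/32
  updated: d(CDMQRV,IT)=525/32
7. join CDMQRV+IT (d=525/32) ⇒ CDIMQRTV; edges |CDMQRV|=525/64, |IT|=525/64
final tree: ((((C:3/8,V:53/8):309/32,R:603/32):87/32,(D:73/12,(M:197/20,Q:83/20):101/12):255/32):525/64,(I:-7/4,T:23/4):525/64)
total length: 3043/32

((((C:3/8,V:53/8):309/32,R:603/32):87/32,(D:73/12,(M:197/20,Q:83/20):101/12):255/32):525/64,(I:-7/4,T:23/4):525/64)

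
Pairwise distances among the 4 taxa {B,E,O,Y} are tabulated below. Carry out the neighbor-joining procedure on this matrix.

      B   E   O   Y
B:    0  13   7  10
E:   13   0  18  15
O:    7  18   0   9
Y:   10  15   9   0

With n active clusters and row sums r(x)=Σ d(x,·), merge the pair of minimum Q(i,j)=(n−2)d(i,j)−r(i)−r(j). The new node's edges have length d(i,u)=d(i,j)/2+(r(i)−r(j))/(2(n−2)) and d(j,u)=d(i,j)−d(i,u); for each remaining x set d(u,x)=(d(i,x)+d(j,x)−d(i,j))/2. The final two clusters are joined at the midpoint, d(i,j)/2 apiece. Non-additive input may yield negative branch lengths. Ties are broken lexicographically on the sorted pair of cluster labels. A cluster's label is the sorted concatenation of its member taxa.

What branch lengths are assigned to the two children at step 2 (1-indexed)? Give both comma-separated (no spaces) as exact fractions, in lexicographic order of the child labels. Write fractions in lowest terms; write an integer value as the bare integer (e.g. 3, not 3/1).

3/2,9/2

1. join B+E (d=13, Q=-50) ⇒ BE; edges |B|=5/2, |E|=21/2
  updated: d(BE,O)=6, d(BE,Y)=6
2. join BE+O (d=6, Q=-21) ⇒ BEO; edges |BE|=3/2, |O|=9/2
  updated: d(BEO,Y)=9/2
3. join BEO+Y (d=9/2) ⇒ BEOY; edges |BEO|=9/4, |Y|=9/4
final tree: (((B:5/2,E:21/2):3/2,O:9/2):9/4,Y:9/4)
total length: 47/2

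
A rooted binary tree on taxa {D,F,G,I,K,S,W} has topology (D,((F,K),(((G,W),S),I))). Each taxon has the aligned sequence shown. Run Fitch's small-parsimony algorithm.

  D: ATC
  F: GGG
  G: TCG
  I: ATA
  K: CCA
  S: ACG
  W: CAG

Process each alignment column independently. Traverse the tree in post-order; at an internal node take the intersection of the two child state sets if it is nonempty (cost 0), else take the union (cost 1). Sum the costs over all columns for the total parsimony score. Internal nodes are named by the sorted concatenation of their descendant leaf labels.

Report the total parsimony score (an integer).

[col 0] FK: children F:{G}, K:{C} ∪→ {C,G}; cost 1
[col 0] GW: children G:{T}, W:{C} ∪→ {C,T}; cost 1
[col 0] GSW: children GW:{C,T}, S:{A} ∪→ {A,C,T}; cost 1
[col 0] GISW: children GSW:{A,C,T}, I:{A} ∩→ {A}; cost 0
[col 0] FGIKSW: children FK:{C,G}, GISW:{A} ∪→ {A,C,G}; cost 1
[col 0] DFGIKSW: children D:{A}, FGIKSW:{A,C,G} ∩→ {A}; cost 0
[col 1] FK: children F:{G}, K:{C} ∪→ {C,G}; cost 1
[col 1] GW: children G:{C}, W:{A} ∪→ {A,C}; cost 1
[col 1] GSW: children GW:{A,C}, S:{C} ∩→ {C}; cost 0
[col 1] GISW: children GSW:{C}, I:{T} ∪→ {C,T}; cost 1
[col 1] FGIKSW: children FK:{C,G}, GISW:{C,T} ∩→ {C}; cost 0
[col 1] DFGIKSW: children D:{T}, FGIKSW:{C} ∪→ {C,T}; cost 1
[col 2] FK: children F:{G}, K:{A} ∪→ {A,G}; cost 1
[col 2] GW: children G:{G}, W:{G} ∩→ {G}; cost 0
[col 2] GSW: children GW:{G}, S:{G} ∩→ {G}; cost 0
[col 2] GISW: children GSW:{G}, I:{A} ∪→ {A,G}; cost 1
[col 2] FGIKSW: children FK:{A,G}, GISW:{A,G} ∩→ {A,G}; cost 0
[col 2] DFGIKSW: children D:{C}, FGIKSW:{A,G} ∪→ {A,C,G}; cost 1
per-site changes: [4, 4, 3]; total = 11

11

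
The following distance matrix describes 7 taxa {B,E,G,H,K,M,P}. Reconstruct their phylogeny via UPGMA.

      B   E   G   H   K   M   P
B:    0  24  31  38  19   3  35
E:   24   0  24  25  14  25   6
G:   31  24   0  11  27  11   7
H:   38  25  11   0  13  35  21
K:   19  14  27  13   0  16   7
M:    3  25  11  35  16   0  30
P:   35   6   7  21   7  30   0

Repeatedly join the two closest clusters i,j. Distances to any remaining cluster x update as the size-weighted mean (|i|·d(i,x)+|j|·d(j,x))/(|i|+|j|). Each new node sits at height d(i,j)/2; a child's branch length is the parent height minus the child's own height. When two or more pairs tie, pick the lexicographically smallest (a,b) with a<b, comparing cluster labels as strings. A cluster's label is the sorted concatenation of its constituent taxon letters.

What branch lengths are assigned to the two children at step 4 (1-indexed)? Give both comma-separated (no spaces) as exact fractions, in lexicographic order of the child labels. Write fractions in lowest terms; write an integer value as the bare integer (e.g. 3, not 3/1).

step 1: merge (B,M) at d=3; branch lengths B→3/2, M→3/2; new cluster BM
  updated: d(BM,E)=49/2, d(BM,G)=21, d(BM,H)=73/2, d(BM,K)=35/2, d(BM,P)=65/2
step 2: merge (E,P) at d=6; branch lengths E→3, P→3; new cluster EP
  updated: d(BM,EP)=57/2, d(EP,G)=31/2, d(EP,H)=23, d(EP,K)=21/2
step 3: merge (EP,K) at d=21/2; branch lengths EP→9/4, K→21/4; new cluster EKP
  updated: d(BM,EKP)=149/6, d(EKP,G)=58/3, d(EKP,H)=59/3
step 4: merge (G,H) at d=11; branch lengths G→11/2, H→11/2; new cluster GH
  updated: d(BM,GH)=115/4, d(EKP,GH)=39/2
step 5: merge (EKP,GH) at d=39/2; branch lengths EKP→9/2, GH→17/4; new cluster EGHKP
  updated: d(BM,EGHKP)=132/5
step 6: merge (BM,EGHKP) at d=132/5; branch lengths BM→117/10, EGHKP→69/20; new cluster BEGHKMP
final tree: ((B:3/2,M:3/2):117/10,(((E:3,P:3):9/4,K:21/4):9/2,(G:11/2,H:11/2):17/4):69/20)
total length: 257/5

11/2,11/2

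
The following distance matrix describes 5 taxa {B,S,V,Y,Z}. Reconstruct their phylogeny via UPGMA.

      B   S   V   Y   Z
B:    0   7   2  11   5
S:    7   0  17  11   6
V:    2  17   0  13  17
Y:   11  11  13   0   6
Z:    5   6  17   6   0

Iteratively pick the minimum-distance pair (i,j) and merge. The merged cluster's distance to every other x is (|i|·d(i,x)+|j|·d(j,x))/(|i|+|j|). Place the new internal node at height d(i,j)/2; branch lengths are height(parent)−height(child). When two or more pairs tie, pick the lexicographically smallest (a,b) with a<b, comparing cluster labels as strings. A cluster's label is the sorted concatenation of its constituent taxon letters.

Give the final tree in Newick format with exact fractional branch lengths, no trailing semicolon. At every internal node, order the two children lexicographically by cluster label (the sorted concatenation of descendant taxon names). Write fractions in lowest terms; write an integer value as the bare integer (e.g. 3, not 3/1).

((B:1,V:1):29/6,((S:3,Z:3):5/4,Y:17/4):19/12)

step 1: merge (B,V) at d=2; branch lengths B→1, V→1; new cluster BV
  updated: d(BV,S)=12, d(BV,Y)=12, d(BV,Z)=11
step 2: merge (S,Z) at d=6; branch lengths S→3, Z→3; new cluster SZ
  updated: d(BV,SZ)=23/2, d(SZ,Y)=17/2
step 3: merge (SZ,Y) at d=17/2; branch lengths SZ→5/4, Y→17/4; new cluster SYZ
  updated: d(BV,SYZ)=35/3
step 4: merge (BV,SYZ) at d=35/3; branch lengths BV→29/6, SYZ→19/12; new cluster BSVYZ
final tree: ((B:1,V:1):29/6,((S:3,Z:3):5/4,Y:17/4):19/12)
total length: 239/12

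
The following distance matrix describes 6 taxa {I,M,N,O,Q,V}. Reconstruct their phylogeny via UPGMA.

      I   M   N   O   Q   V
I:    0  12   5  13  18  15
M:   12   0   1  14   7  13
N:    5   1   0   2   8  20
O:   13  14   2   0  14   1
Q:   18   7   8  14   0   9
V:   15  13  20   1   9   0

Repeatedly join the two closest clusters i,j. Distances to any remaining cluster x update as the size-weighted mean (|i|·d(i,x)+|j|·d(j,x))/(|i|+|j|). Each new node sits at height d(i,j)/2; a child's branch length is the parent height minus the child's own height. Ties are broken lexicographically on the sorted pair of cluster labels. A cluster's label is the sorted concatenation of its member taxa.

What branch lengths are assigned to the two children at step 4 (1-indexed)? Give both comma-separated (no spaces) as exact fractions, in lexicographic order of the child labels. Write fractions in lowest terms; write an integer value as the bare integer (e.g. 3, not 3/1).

35/6,25/12

1. join M+N (d=1) ⇒ MN; edges |M|=1/2, |N|=1/2
  updated: d(I,MN)=17/2, d(MN,O)=8, d(MN,Q)=15/2, d(MN,V)=33/2
2. join O+V (d=1) ⇒ OV; edges |O|=1/2, |V|=1/2
  updated: d(I,OV)=14, d(MN,OV)=49/4, d(OV,Q)=23/2
3. join MN+Q (d=15/2) ⇒ MNQ; edges |MN|=13/4, |Q|=15/4
  updated: d(I,MNQ)=35/3, d(MNQ,OV)=12
4. join I+MNQ (d=35/3) ⇒ IMNQ; edges |I|=35/6, |MNQ|=25/12
  updated: d(IMNQ,OV)=25/2
5. join IMNQ+OV (d=25/2) ⇒ IMNOQV; edges |IMNQ|=5/12, |OV|=23/4
final tree: ((I:35/6,((M:1/2,N:1/2):13/4,Q:15/4):25/12):5/12,(O:1/2,V:1/2):23/4)
total length: 277/12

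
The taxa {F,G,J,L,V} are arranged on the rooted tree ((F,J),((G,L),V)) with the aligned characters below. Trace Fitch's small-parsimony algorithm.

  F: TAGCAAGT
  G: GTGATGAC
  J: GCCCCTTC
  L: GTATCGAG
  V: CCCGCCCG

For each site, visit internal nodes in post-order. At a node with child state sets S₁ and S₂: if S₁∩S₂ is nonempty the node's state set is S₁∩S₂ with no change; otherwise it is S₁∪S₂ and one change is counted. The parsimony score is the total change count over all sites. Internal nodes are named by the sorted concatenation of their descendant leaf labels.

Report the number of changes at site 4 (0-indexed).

[col 0] FJ: children F:{T}, J:{G} ∪→ {G,T}; cost 1
[col 0] GL: children G:{G}, L:{G} ∩→ {G}; cost 0
[col 0] GLV: children GL:{G}, V:{C} ∪→ {C,G}; cost 1
[col 0] FGJLV: children FJ:{G,T}, GLV:{C,G} ∩→ {G}; cost 0
[col 1] FJ: children F:{A}, J:{C} ∪→ {A,C}; cost 1
[col 1] GL: children G:{T}, L:{T} ∩→ {T}; cost 0
[col 1] GLV: children GL:{T}, V:{C} ∪→ {C,T}; cost 1
[col 1] FGJLV: children FJ:{A,C}, GLV:{C,T} ∩→ {C}; cost 0
[col 2] FJ: children F:{G}, J:{C} ∪→ {C,G}; cost 1
[col 2] GL: children G:{G}, L:{A} ∪→ {A,G}; cost 1
[col 2] GLV: children GL:{A,G}, V:{C} ∪→ {A,C,G}; cost 1
[col 2] FGJLV: children FJ:{C,G}, GLV:{A,C,G} ∩→ {C,G}; cost 0
[col 3] FJ: children F:{C}, J:{C} ∩→ {C}; cost 0
[col 3] GL: children G:{A}, L:{T} ∪→ {A,T}; cost 1
[col 3] GLV: children GL:{A,T}, V:{G} ∪→ {A,G,T}; cost 1
[col 3] FGJLV: children FJ:{C}, GLV:{A,G,T} ∪→ {A,C,G,T}; cost 1
[col 4] FJ: children F:{A}, J:{C} ∪→ {A,C}; cost 1
[col 4] GL: children G:{T}, L:{C} ∪→ {C,T}; cost 1
[col 4] GLV: children GL:{C,T}, V:{C} ∩→ {C}; cost 0
[col 4] FGJLV: children FJ:{A,C}, GLV:{C} ∩→ {C}; cost 0
[col 5] FJ: children F:{A}, J:{T} ∪→ {A,T}; cost 1
[col 5] GL: children G:{G}, L:{G} ∩→ {G}; cost 0
[col 5] GLV: children GL:{G}, V:{C} ∪→ {C,G}; cost 1
[col 5] FGJLV: children FJ:{A,T}, GLV:{C,G} ∪→ {A,C,G,T}; cost 1
[col 6] FJ: children F:{G}, J:{T} ∪→ {G,T}; cost 1
[col 6] GL: children G:{A}, L:{A} ∩→ {A}; cost 0
[col 6] GLV: children GL:{A}, V:{C} ∪→ {A,C}; cost 1
[col 6] FGJLV: children FJ:{G,T}, GLV:{A,C} ∪→ {A,C,G,T}; cost 1
[col 7] FJ: children F:{T}, J:{C} ∪→ {C,T}; cost 1
[col 7] GL: children G:{C}, L:{G} ∪→ {C,G}; cost 1
[col 7] GLV: children GL:{C,G}, V:{G} ∩→ {G}; cost 0
[col 7] FGJLV: children FJ:{C,T}, GLV:{G} ∪→ {C,G,T}; cost 1
per-site changes: [2, 2, 3, 3, 2, 3, 3, 3]; total = 21

2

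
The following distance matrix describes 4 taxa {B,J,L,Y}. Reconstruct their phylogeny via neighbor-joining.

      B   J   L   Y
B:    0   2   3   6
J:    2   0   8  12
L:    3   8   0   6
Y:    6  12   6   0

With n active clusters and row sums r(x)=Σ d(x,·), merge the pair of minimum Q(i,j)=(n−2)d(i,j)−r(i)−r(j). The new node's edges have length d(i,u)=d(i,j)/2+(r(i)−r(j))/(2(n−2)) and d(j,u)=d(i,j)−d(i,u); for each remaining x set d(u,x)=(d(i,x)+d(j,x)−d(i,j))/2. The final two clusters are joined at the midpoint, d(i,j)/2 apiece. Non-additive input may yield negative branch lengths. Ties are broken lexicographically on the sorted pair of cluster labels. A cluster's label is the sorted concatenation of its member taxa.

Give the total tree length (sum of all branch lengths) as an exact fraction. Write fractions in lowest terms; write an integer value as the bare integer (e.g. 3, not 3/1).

1. join B+J (d=2, Q=-29) ⇒ BJ; edges |B|=-7/4, |J|=15/4
  updated: d(BJ,L)=9/2, d(BJ,Y)=8
2. join BJ+L (d=9/2, Q=-37/2) ⇒ BJL; edges |BJ|=13/4, |L|=5/4
  updated: d(BJL,Y)=19/4
3. join BJL+Y (d=19/4) ⇒ BJLY; edges |BJL|=19/8, |Y|=19/8
final tree: (((B:-7/4,J:15/4):13/4,L:5/4):19/8,Y:19/8)
total length: 45/4

45/4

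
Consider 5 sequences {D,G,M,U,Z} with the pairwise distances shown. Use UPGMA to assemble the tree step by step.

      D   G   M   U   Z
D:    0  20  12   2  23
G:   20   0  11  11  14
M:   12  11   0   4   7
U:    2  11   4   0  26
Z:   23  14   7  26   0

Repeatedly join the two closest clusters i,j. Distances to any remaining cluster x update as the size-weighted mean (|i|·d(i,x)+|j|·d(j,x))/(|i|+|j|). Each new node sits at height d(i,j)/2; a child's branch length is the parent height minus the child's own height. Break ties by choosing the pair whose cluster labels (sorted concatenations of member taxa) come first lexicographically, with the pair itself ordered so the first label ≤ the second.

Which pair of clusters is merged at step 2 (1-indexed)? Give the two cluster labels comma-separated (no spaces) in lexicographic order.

iteration 1: select D,U (d=2); attach at lengths (1, 1); label the merged cluster DU
  updated: d(DU,G)=31/2, d(DU,M)=8, d(DU,Z)=49/2
iteration 2: select M,Z (d=7); attach at lengths (7/2, 7/2); label the merged cluster MZ
  updated: d(DU,MZ)=65/4, d(G,MZ)=25/2
iteration 3: select G,MZ (d=25/2); attach at lengths (25/4, 11/4); label the merged cluster GMZ
  updated: d(DU,GMZ)=16
iteration 4: select DU,GMZ (d=16); attach at lengths (7, 7/4); label the merged cluster DGMUZ
final tree: ((D:1,U:1):7,(G:25/4,(M:7/2,Z:7/2):11/4):7/4)
total length: 107/4

M,Z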